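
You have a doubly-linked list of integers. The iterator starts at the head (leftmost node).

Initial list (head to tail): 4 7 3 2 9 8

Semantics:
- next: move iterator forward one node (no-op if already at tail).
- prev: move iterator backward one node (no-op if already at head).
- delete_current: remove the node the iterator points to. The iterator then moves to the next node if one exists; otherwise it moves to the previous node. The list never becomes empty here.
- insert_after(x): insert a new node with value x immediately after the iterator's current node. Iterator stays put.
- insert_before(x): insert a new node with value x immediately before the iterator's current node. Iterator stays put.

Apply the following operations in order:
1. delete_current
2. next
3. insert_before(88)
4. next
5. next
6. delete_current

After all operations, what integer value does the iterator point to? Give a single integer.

Answer: 8

Derivation:
After 1 (delete_current): list=[7, 3, 2, 9, 8] cursor@7
After 2 (next): list=[7, 3, 2, 9, 8] cursor@3
After 3 (insert_before(88)): list=[7, 88, 3, 2, 9, 8] cursor@3
After 4 (next): list=[7, 88, 3, 2, 9, 8] cursor@2
After 5 (next): list=[7, 88, 3, 2, 9, 8] cursor@9
After 6 (delete_current): list=[7, 88, 3, 2, 8] cursor@8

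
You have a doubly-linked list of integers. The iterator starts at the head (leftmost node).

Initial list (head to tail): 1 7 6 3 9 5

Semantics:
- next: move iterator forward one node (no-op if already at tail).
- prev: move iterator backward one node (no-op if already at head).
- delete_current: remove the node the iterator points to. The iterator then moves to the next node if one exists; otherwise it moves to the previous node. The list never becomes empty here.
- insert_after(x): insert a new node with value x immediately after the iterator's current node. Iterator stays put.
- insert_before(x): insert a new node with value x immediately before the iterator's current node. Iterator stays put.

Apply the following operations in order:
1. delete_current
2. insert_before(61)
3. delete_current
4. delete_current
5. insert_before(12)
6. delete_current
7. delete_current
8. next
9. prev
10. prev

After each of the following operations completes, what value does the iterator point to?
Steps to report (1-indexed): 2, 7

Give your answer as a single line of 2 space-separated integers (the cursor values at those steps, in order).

After 1 (delete_current): list=[7, 6, 3, 9, 5] cursor@7
After 2 (insert_before(61)): list=[61, 7, 6, 3, 9, 5] cursor@7
After 3 (delete_current): list=[61, 6, 3, 9, 5] cursor@6
After 4 (delete_current): list=[61, 3, 9, 5] cursor@3
After 5 (insert_before(12)): list=[61, 12, 3, 9, 5] cursor@3
After 6 (delete_current): list=[61, 12, 9, 5] cursor@9
After 7 (delete_current): list=[61, 12, 5] cursor@5
After 8 (next): list=[61, 12, 5] cursor@5
After 9 (prev): list=[61, 12, 5] cursor@12
After 10 (prev): list=[61, 12, 5] cursor@61

Answer: 7 5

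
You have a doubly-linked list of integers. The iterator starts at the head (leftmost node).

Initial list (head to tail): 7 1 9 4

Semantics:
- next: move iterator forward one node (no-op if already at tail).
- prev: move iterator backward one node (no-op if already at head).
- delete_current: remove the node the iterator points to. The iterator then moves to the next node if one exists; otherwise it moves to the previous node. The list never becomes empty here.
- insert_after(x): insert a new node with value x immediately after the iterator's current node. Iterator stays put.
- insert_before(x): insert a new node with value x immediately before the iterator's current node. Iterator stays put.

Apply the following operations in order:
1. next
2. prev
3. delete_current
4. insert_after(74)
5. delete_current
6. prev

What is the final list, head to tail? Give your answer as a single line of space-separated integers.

Answer: 74 9 4

Derivation:
After 1 (next): list=[7, 1, 9, 4] cursor@1
After 2 (prev): list=[7, 1, 9, 4] cursor@7
After 3 (delete_current): list=[1, 9, 4] cursor@1
After 4 (insert_after(74)): list=[1, 74, 9, 4] cursor@1
After 5 (delete_current): list=[74, 9, 4] cursor@74
After 6 (prev): list=[74, 9, 4] cursor@74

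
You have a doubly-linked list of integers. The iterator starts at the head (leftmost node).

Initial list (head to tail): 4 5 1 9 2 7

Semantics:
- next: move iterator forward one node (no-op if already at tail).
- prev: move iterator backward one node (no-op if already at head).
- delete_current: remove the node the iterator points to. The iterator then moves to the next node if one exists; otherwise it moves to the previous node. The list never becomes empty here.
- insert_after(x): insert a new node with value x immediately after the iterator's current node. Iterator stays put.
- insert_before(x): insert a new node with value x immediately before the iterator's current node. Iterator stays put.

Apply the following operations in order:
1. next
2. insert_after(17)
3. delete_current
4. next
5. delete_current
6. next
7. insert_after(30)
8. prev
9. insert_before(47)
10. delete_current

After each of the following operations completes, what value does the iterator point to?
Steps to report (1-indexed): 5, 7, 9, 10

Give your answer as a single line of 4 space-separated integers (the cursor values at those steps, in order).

Answer: 9 2 9 2

Derivation:
After 1 (next): list=[4, 5, 1, 9, 2, 7] cursor@5
After 2 (insert_after(17)): list=[4, 5, 17, 1, 9, 2, 7] cursor@5
After 3 (delete_current): list=[4, 17, 1, 9, 2, 7] cursor@17
After 4 (next): list=[4, 17, 1, 9, 2, 7] cursor@1
After 5 (delete_current): list=[4, 17, 9, 2, 7] cursor@9
After 6 (next): list=[4, 17, 9, 2, 7] cursor@2
After 7 (insert_after(30)): list=[4, 17, 9, 2, 30, 7] cursor@2
After 8 (prev): list=[4, 17, 9, 2, 30, 7] cursor@9
After 9 (insert_before(47)): list=[4, 17, 47, 9, 2, 30, 7] cursor@9
After 10 (delete_current): list=[4, 17, 47, 2, 30, 7] cursor@2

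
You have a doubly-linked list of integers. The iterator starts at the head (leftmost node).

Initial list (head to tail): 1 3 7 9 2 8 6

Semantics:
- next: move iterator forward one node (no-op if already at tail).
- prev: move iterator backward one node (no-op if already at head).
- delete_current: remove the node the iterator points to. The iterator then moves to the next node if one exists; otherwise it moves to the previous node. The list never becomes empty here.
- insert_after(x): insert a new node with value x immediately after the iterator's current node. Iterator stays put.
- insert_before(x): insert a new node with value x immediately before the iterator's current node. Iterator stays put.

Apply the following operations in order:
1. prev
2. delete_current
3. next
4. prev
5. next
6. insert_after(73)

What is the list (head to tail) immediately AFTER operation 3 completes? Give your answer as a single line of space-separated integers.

After 1 (prev): list=[1, 3, 7, 9, 2, 8, 6] cursor@1
After 2 (delete_current): list=[3, 7, 9, 2, 8, 6] cursor@3
After 3 (next): list=[3, 7, 9, 2, 8, 6] cursor@7

Answer: 3 7 9 2 8 6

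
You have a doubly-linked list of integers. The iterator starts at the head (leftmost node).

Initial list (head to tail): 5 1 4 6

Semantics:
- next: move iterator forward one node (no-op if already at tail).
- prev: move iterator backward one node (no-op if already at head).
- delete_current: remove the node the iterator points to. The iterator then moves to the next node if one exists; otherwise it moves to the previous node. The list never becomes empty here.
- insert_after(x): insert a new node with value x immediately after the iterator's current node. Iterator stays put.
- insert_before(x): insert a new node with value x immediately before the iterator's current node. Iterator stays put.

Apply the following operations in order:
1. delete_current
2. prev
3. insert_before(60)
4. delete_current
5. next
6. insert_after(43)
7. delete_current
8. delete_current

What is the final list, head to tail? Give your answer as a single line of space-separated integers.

Answer: 60 4

Derivation:
After 1 (delete_current): list=[1, 4, 6] cursor@1
After 2 (prev): list=[1, 4, 6] cursor@1
After 3 (insert_before(60)): list=[60, 1, 4, 6] cursor@1
After 4 (delete_current): list=[60, 4, 6] cursor@4
After 5 (next): list=[60, 4, 6] cursor@6
After 6 (insert_after(43)): list=[60, 4, 6, 43] cursor@6
After 7 (delete_current): list=[60, 4, 43] cursor@43
After 8 (delete_current): list=[60, 4] cursor@4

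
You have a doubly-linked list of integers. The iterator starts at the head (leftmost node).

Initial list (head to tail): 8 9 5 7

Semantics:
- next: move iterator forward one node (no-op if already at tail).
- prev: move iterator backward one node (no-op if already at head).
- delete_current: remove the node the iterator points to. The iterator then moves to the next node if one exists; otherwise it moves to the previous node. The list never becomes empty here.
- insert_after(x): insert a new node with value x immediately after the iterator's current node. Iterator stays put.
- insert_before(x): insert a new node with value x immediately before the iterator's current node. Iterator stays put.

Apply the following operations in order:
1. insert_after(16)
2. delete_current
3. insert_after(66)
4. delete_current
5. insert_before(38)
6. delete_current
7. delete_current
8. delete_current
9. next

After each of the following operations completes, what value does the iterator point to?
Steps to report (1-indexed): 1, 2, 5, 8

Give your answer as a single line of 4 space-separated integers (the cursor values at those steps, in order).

Answer: 8 16 66 7

Derivation:
After 1 (insert_after(16)): list=[8, 16, 9, 5, 7] cursor@8
After 2 (delete_current): list=[16, 9, 5, 7] cursor@16
After 3 (insert_after(66)): list=[16, 66, 9, 5, 7] cursor@16
After 4 (delete_current): list=[66, 9, 5, 7] cursor@66
After 5 (insert_before(38)): list=[38, 66, 9, 5, 7] cursor@66
After 6 (delete_current): list=[38, 9, 5, 7] cursor@9
After 7 (delete_current): list=[38, 5, 7] cursor@5
After 8 (delete_current): list=[38, 7] cursor@7
After 9 (next): list=[38, 7] cursor@7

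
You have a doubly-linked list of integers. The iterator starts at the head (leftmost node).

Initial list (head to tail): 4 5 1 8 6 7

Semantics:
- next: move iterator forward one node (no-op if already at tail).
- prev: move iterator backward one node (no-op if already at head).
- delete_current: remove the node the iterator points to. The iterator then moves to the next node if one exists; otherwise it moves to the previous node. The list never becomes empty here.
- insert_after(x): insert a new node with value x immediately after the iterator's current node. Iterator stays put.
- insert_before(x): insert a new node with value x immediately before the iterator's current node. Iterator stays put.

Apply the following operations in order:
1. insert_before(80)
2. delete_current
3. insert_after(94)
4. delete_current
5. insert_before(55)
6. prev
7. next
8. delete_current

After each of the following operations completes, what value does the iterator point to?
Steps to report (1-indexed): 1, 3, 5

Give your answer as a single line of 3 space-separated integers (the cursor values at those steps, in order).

After 1 (insert_before(80)): list=[80, 4, 5, 1, 8, 6, 7] cursor@4
After 2 (delete_current): list=[80, 5, 1, 8, 6, 7] cursor@5
After 3 (insert_after(94)): list=[80, 5, 94, 1, 8, 6, 7] cursor@5
After 4 (delete_current): list=[80, 94, 1, 8, 6, 7] cursor@94
After 5 (insert_before(55)): list=[80, 55, 94, 1, 8, 6, 7] cursor@94
After 6 (prev): list=[80, 55, 94, 1, 8, 6, 7] cursor@55
After 7 (next): list=[80, 55, 94, 1, 8, 6, 7] cursor@94
After 8 (delete_current): list=[80, 55, 1, 8, 6, 7] cursor@1

Answer: 4 5 94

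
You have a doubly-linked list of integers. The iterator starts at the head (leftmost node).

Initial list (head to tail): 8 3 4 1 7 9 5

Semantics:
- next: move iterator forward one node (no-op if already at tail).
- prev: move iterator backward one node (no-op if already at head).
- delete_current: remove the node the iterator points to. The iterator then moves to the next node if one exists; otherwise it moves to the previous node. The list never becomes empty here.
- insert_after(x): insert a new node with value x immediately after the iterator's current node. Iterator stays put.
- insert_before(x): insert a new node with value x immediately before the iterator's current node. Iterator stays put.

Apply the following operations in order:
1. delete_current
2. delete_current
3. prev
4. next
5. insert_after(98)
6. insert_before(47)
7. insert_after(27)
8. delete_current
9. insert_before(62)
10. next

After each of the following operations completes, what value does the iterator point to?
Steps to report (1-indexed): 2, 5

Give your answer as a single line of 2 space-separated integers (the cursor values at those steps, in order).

After 1 (delete_current): list=[3, 4, 1, 7, 9, 5] cursor@3
After 2 (delete_current): list=[4, 1, 7, 9, 5] cursor@4
After 3 (prev): list=[4, 1, 7, 9, 5] cursor@4
After 4 (next): list=[4, 1, 7, 9, 5] cursor@1
After 5 (insert_after(98)): list=[4, 1, 98, 7, 9, 5] cursor@1
After 6 (insert_before(47)): list=[4, 47, 1, 98, 7, 9, 5] cursor@1
After 7 (insert_after(27)): list=[4, 47, 1, 27, 98, 7, 9, 5] cursor@1
After 8 (delete_current): list=[4, 47, 27, 98, 7, 9, 5] cursor@27
After 9 (insert_before(62)): list=[4, 47, 62, 27, 98, 7, 9, 5] cursor@27
After 10 (next): list=[4, 47, 62, 27, 98, 7, 9, 5] cursor@98

Answer: 4 1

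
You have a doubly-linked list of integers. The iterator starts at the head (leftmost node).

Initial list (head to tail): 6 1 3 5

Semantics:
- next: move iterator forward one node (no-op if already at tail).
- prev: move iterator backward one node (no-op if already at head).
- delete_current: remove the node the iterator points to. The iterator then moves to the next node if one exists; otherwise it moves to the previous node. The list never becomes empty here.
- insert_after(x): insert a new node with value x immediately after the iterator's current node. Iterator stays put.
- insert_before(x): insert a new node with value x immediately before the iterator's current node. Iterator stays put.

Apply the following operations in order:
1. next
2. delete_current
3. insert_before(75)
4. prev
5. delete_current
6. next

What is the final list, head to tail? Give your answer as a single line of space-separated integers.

Answer: 6 3 5

Derivation:
After 1 (next): list=[6, 1, 3, 5] cursor@1
After 2 (delete_current): list=[6, 3, 5] cursor@3
After 3 (insert_before(75)): list=[6, 75, 3, 5] cursor@3
After 4 (prev): list=[6, 75, 3, 5] cursor@75
After 5 (delete_current): list=[6, 3, 5] cursor@3
After 6 (next): list=[6, 3, 5] cursor@5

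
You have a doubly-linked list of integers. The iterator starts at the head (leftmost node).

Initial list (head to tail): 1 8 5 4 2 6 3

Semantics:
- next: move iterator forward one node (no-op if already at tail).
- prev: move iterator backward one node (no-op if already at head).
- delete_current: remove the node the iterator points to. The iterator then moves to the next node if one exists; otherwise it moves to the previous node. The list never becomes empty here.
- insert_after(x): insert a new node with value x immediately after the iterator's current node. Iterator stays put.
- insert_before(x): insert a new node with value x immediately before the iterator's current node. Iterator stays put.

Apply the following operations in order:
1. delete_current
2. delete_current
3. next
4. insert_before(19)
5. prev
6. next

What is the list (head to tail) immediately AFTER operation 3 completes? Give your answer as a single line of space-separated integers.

Answer: 5 4 2 6 3

Derivation:
After 1 (delete_current): list=[8, 5, 4, 2, 6, 3] cursor@8
After 2 (delete_current): list=[5, 4, 2, 6, 3] cursor@5
After 3 (next): list=[5, 4, 2, 6, 3] cursor@4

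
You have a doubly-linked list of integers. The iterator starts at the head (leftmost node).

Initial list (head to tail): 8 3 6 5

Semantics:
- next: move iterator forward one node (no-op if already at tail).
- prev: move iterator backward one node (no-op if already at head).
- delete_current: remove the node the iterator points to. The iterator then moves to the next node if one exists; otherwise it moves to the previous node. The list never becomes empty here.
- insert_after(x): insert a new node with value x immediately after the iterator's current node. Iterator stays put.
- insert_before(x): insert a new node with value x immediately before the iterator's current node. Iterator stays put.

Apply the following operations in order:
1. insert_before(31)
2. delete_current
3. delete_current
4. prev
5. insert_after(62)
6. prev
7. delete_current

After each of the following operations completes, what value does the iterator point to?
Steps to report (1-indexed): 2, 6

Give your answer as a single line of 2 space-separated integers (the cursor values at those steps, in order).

Answer: 3 31

Derivation:
After 1 (insert_before(31)): list=[31, 8, 3, 6, 5] cursor@8
After 2 (delete_current): list=[31, 3, 6, 5] cursor@3
After 3 (delete_current): list=[31, 6, 5] cursor@6
After 4 (prev): list=[31, 6, 5] cursor@31
After 5 (insert_after(62)): list=[31, 62, 6, 5] cursor@31
After 6 (prev): list=[31, 62, 6, 5] cursor@31
After 7 (delete_current): list=[62, 6, 5] cursor@62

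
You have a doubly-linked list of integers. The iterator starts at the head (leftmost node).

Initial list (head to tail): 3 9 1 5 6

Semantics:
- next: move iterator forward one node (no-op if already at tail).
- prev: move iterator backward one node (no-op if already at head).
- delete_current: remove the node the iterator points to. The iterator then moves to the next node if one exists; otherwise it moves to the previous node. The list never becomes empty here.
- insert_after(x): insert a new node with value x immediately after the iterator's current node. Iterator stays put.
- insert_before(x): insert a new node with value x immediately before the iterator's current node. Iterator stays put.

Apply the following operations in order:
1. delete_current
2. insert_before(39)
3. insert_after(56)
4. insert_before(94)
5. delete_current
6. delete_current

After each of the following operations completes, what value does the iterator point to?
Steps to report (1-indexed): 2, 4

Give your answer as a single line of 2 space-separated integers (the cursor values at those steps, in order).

Answer: 9 9

Derivation:
After 1 (delete_current): list=[9, 1, 5, 6] cursor@9
After 2 (insert_before(39)): list=[39, 9, 1, 5, 6] cursor@9
After 3 (insert_after(56)): list=[39, 9, 56, 1, 5, 6] cursor@9
After 4 (insert_before(94)): list=[39, 94, 9, 56, 1, 5, 6] cursor@9
After 5 (delete_current): list=[39, 94, 56, 1, 5, 6] cursor@56
After 6 (delete_current): list=[39, 94, 1, 5, 6] cursor@1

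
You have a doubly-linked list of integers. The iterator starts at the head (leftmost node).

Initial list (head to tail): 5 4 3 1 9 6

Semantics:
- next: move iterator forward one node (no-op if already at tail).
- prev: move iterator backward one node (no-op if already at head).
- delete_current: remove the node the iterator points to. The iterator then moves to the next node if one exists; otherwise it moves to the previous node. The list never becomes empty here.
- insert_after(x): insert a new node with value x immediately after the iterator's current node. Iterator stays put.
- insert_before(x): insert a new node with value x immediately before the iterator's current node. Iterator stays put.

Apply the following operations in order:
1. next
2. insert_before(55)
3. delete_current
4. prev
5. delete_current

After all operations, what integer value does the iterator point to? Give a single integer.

Answer: 3

Derivation:
After 1 (next): list=[5, 4, 3, 1, 9, 6] cursor@4
After 2 (insert_before(55)): list=[5, 55, 4, 3, 1, 9, 6] cursor@4
After 3 (delete_current): list=[5, 55, 3, 1, 9, 6] cursor@3
After 4 (prev): list=[5, 55, 3, 1, 9, 6] cursor@55
After 5 (delete_current): list=[5, 3, 1, 9, 6] cursor@3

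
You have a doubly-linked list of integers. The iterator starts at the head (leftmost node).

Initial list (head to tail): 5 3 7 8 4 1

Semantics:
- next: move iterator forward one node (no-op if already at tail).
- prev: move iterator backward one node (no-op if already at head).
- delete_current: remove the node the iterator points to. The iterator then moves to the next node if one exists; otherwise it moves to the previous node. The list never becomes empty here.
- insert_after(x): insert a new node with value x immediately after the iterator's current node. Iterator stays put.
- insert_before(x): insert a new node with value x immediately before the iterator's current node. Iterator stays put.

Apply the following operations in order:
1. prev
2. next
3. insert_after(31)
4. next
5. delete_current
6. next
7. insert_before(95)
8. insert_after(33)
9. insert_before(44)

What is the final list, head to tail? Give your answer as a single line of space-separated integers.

Answer: 5 3 7 95 44 8 33 4 1

Derivation:
After 1 (prev): list=[5, 3, 7, 8, 4, 1] cursor@5
After 2 (next): list=[5, 3, 7, 8, 4, 1] cursor@3
After 3 (insert_after(31)): list=[5, 3, 31, 7, 8, 4, 1] cursor@3
After 4 (next): list=[5, 3, 31, 7, 8, 4, 1] cursor@31
After 5 (delete_current): list=[5, 3, 7, 8, 4, 1] cursor@7
After 6 (next): list=[5, 3, 7, 8, 4, 1] cursor@8
After 7 (insert_before(95)): list=[5, 3, 7, 95, 8, 4, 1] cursor@8
After 8 (insert_after(33)): list=[5, 3, 7, 95, 8, 33, 4, 1] cursor@8
After 9 (insert_before(44)): list=[5, 3, 7, 95, 44, 8, 33, 4, 1] cursor@8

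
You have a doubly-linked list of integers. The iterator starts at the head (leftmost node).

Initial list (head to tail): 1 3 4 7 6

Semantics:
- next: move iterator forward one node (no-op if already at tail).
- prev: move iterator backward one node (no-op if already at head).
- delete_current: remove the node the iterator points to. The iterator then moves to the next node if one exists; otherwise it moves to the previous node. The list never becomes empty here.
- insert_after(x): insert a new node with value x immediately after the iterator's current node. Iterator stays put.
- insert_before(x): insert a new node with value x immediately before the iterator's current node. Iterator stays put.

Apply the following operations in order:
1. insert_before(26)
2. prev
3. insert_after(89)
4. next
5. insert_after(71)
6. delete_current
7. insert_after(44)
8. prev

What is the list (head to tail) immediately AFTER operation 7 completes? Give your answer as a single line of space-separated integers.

Answer: 26 71 44 1 3 4 7 6

Derivation:
After 1 (insert_before(26)): list=[26, 1, 3, 4, 7, 6] cursor@1
After 2 (prev): list=[26, 1, 3, 4, 7, 6] cursor@26
After 3 (insert_after(89)): list=[26, 89, 1, 3, 4, 7, 6] cursor@26
After 4 (next): list=[26, 89, 1, 3, 4, 7, 6] cursor@89
After 5 (insert_after(71)): list=[26, 89, 71, 1, 3, 4, 7, 6] cursor@89
After 6 (delete_current): list=[26, 71, 1, 3, 4, 7, 6] cursor@71
After 7 (insert_after(44)): list=[26, 71, 44, 1, 3, 4, 7, 6] cursor@71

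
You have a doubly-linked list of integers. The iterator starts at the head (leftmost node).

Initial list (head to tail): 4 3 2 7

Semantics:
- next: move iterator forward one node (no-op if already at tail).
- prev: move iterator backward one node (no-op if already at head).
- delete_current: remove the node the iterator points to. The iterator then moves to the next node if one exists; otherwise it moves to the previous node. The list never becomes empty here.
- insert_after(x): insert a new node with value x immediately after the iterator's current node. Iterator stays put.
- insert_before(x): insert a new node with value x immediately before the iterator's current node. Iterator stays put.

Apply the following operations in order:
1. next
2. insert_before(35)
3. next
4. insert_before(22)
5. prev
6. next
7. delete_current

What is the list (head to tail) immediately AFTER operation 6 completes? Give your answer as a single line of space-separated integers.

Answer: 4 35 3 22 2 7

Derivation:
After 1 (next): list=[4, 3, 2, 7] cursor@3
After 2 (insert_before(35)): list=[4, 35, 3, 2, 7] cursor@3
After 3 (next): list=[4, 35, 3, 2, 7] cursor@2
After 4 (insert_before(22)): list=[4, 35, 3, 22, 2, 7] cursor@2
After 5 (prev): list=[4, 35, 3, 22, 2, 7] cursor@22
After 6 (next): list=[4, 35, 3, 22, 2, 7] cursor@2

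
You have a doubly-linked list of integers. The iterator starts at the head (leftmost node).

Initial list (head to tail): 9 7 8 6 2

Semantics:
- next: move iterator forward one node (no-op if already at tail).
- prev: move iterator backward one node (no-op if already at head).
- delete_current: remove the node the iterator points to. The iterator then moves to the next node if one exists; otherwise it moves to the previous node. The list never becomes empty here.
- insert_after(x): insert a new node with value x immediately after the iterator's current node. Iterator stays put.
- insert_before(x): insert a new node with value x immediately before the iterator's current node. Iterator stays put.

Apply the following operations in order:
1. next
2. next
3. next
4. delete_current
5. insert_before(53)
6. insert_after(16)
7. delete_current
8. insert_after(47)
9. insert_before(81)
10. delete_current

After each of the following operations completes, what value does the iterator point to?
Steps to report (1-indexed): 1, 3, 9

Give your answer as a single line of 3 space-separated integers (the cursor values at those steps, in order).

After 1 (next): list=[9, 7, 8, 6, 2] cursor@7
After 2 (next): list=[9, 7, 8, 6, 2] cursor@8
After 3 (next): list=[9, 7, 8, 6, 2] cursor@6
After 4 (delete_current): list=[9, 7, 8, 2] cursor@2
After 5 (insert_before(53)): list=[9, 7, 8, 53, 2] cursor@2
After 6 (insert_after(16)): list=[9, 7, 8, 53, 2, 16] cursor@2
After 7 (delete_current): list=[9, 7, 8, 53, 16] cursor@16
After 8 (insert_after(47)): list=[9, 7, 8, 53, 16, 47] cursor@16
After 9 (insert_before(81)): list=[9, 7, 8, 53, 81, 16, 47] cursor@16
After 10 (delete_current): list=[9, 7, 8, 53, 81, 47] cursor@47

Answer: 7 6 16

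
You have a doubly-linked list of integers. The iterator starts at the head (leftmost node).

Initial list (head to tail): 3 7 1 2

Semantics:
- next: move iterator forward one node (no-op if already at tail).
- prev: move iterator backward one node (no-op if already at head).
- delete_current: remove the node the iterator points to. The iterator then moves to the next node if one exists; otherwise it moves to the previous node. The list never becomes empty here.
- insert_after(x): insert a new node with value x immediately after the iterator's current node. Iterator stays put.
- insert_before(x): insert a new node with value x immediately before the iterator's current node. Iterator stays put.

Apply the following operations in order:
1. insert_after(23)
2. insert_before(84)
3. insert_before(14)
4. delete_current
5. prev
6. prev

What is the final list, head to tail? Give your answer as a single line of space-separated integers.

After 1 (insert_after(23)): list=[3, 23, 7, 1, 2] cursor@3
After 2 (insert_before(84)): list=[84, 3, 23, 7, 1, 2] cursor@3
After 3 (insert_before(14)): list=[84, 14, 3, 23, 7, 1, 2] cursor@3
After 4 (delete_current): list=[84, 14, 23, 7, 1, 2] cursor@23
After 5 (prev): list=[84, 14, 23, 7, 1, 2] cursor@14
After 6 (prev): list=[84, 14, 23, 7, 1, 2] cursor@84

Answer: 84 14 23 7 1 2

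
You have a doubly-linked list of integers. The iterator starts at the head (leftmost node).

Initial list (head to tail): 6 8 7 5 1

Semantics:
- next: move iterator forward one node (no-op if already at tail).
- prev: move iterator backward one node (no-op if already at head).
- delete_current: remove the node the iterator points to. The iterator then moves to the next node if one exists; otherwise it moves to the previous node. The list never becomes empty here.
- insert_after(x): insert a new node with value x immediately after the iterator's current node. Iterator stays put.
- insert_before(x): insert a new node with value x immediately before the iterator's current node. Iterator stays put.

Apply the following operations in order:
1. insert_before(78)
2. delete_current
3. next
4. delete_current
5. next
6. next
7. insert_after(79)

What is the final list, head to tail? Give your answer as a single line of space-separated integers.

Answer: 78 8 5 1 79

Derivation:
After 1 (insert_before(78)): list=[78, 6, 8, 7, 5, 1] cursor@6
After 2 (delete_current): list=[78, 8, 7, 5, 1] cursor@8
After 3 (next): list=[78, 8, 7, 5, 1] cursor@7
After 4 (delete_current): list=[78, 8, 5, 1] cursor@5
After 5 (next): list=[78, 8, 5, 1] cursor@1
After 6 (next): list=[78, 8, 5, 1] cursor@1
After 7 (insert_after(79)): list=[78, 8, 5, 1, 79] cursor@1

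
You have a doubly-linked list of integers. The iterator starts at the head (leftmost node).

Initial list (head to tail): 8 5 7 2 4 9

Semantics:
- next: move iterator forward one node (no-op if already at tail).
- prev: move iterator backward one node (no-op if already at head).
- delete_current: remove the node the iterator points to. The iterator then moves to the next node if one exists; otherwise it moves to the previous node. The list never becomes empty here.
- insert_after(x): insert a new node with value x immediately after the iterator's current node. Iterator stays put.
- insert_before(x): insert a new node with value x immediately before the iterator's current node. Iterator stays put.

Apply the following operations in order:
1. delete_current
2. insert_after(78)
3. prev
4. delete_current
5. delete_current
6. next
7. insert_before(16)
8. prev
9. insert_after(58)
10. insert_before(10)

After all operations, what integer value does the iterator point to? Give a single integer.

Answer: 16

Derivation:
After 1 (delete_current): list=[5, 7, 2, 4, 9] cursor@5
After 2 (insert_after(78)): list=[5, 78, 7, 2, 4, 9] cursor@5
After 3 (prev): list=[5, 78, 7, 2, 4, 9] cursor@5
After 4 (delete_current): list=[78, 7, 2, 4, 9] cursor@78
After 5 (delete_current): list=[7, 2, 4, 9] cursor@7
After 6 (next): list=[7, 2, 4, 9] cursor@2
After 7 (insert_before(16)): list=[7, 16, 2, 4, 9] cursor@2
After 8 (prev): list=[7, 16, 2, 4, 9] cursor@16
After 9 (insert_after(58)): list=[7, 16, 58, 2, 4, 9] cursor@16
After 10 (insert_before(10)): list=[7, 10, 16, 58, 2, 4, 9] cursor@16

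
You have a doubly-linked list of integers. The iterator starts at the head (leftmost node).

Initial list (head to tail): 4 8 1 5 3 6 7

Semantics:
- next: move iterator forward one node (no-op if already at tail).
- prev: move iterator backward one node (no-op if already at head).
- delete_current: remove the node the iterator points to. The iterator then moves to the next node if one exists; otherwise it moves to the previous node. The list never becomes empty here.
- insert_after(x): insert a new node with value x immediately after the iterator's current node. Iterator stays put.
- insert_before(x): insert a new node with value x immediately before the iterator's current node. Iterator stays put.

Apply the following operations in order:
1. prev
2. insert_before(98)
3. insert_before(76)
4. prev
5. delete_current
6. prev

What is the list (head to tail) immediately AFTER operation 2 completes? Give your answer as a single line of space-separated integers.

Answer: 98 4 8 1 5 3 6 7

Derivation:
After 1 (prev): list=[4, 8, 1, 5, 3, 6, 7] cursor@4
After 2 (insert_before(98)): list=[98, 4, 8, 1, 5, 3, 6, 7] cursor@4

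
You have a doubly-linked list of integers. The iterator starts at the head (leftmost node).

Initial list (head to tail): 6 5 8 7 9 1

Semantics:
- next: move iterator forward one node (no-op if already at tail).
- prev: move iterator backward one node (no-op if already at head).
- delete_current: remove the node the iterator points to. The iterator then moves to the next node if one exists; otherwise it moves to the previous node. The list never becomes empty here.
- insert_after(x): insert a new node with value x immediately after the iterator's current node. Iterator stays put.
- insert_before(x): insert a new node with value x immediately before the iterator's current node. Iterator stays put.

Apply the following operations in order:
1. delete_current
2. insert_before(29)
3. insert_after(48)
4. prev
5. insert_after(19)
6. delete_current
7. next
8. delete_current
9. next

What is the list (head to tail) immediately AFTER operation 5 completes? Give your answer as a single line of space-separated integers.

After 1 (delete_current): list=[5, 8, 7, 9, 1] cursor@5
After 2 (insert_before(29)): list=[29, 5, 8, 7, 9, 1] cursor@5
After 3 (insert_after(48)): list=[29, 5, 48, 8, 7, 9, 1] cursor@5
After 4 (prev): list=[29, 5, 48, 8, 7, 9, 1] cursor@29
After 5 (insert_after(19)): list=[29, 19, 5, 48, 8, 7, 9, 1] cursor@29

Answer: 29 19 5 48 8 7 9 1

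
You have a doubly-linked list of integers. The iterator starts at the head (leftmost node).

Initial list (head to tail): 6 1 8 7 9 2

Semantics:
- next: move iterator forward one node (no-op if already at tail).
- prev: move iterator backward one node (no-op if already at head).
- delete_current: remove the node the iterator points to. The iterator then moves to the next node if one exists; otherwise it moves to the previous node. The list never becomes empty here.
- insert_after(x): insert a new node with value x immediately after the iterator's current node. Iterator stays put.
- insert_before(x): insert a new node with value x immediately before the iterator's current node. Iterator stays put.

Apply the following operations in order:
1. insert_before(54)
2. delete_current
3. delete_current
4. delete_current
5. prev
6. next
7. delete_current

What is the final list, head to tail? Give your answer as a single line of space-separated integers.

After 1 (insert_before(54)): list=[54, 6, 1, 8, 7, 9, 2] cursor@6
After 2 (delete_current): list=[54, 1, 8, 7, 9, 2] cursor@1
After 3 (delete_current): list=[54, 8, 7, 9, 2] cursor@8
After 4 (delete_current): list=[54, 7, 9, 2] cursor@7
After 5 (prev): list=[54, 7, 9, 2] cursor@54
After 6 (next): list=[54, 7, 9, 2] cursor@7
After 7 (delete_current): list=[54, 9, 2] cursor@9

Answer: 54 9 2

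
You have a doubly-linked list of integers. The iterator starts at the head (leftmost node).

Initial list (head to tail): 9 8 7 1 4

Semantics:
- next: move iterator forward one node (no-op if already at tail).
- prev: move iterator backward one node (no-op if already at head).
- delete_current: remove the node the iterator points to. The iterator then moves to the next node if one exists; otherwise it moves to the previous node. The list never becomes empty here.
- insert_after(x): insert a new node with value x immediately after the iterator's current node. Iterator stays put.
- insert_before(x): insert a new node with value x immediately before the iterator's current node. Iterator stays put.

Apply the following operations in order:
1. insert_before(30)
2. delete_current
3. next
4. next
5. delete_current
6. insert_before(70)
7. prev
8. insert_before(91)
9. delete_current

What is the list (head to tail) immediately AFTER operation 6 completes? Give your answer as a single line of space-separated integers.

After 1 (insert_before(30)): list=[30, 9, 8, 7, 1, 4] cursor@9
After 2 (delete_current): list=[30, 8, 7, 1, 4] cursor@8
After 3 (next): list=[30, 8, 7, 1, 4] cursor@7
After 4 (next): list=[30, 8, 7, 1, 4] cursor@1
After 5 (delete_current): list=[30, 8, 7, 4] cursor@4
After 6 (insert_before(70)): list=[30, 8, 7, 70, 4] cursor@4

Answer: 30 8 7 70 4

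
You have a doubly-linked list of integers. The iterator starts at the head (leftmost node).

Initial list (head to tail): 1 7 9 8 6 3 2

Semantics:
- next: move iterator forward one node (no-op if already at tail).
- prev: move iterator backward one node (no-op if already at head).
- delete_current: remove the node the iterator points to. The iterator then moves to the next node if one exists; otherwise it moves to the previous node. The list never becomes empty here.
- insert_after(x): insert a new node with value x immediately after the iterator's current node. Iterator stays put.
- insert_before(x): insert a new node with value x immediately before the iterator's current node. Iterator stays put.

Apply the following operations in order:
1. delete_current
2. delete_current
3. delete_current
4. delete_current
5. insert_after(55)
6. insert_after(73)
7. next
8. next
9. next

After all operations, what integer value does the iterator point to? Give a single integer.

Answer: 3

Derivation:
After 1 (delete_current): list=[7, 9, 8, 6, 3, 2] cursor@7
After 2 (delete_current): list=[9, 8, 6, 3, 2] cursor@9
After 3 (delete_current): list=[8, 6, 3, 2] cursor@8
After 4 (delete_current): list=[6, 3, 2] cursor@6
After 5 (insert_after(55)): list=[6, 55, 3, 2] cursor@6
After 6 (insert_after(73)): list=[6, 73, 55, 3, 2] cursor@6
After 7 (next): list=[6, 73, 55, 3, 2] cursor@73
After 8 (next): list=[6, 73, 55, 3, 2] cursor@55
After 9 (next): list=[6, 73, 55, 3, 2] cursor@3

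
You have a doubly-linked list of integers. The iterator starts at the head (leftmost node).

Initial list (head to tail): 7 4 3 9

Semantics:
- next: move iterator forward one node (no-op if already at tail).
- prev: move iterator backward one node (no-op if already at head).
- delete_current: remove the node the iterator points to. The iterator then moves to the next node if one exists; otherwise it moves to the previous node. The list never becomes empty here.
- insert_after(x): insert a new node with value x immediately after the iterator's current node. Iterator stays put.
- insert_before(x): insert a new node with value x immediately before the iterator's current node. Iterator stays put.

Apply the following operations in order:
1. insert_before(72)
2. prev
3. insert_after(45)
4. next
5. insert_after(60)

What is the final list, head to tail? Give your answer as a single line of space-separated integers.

Answer: 72 45 60 7 4 3 9

Derivation:
After 1 (insert_before(72)): list=[72, 7, 4, 3, 9] cursor@7
After 2 (prev): list=[72, 7, 4, 3, 9] cursor@72
After 3 (insert_after(45)): list=[72, 45, 7, 4, 3, 9] cursor@72
After 4 (next): list=[72, 45, 7, 4, 3, 9] cursor@45
After 5 (insert_after(60)): list=[72, 45, 60, 7, 4, 3, 9] cursor@45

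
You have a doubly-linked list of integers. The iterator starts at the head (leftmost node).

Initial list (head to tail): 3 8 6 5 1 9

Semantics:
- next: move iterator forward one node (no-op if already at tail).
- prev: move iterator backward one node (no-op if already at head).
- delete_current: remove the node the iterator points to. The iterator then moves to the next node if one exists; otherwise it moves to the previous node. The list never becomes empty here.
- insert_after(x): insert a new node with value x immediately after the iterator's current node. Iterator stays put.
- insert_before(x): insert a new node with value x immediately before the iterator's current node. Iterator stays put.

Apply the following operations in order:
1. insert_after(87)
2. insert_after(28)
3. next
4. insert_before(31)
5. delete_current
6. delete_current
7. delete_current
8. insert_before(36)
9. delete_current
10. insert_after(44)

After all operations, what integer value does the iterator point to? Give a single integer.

Answer: 5

Derivation:
After 1 (insert_after(87)): list=[3, 87, 8, 6, 5, 1, 9] cursor@3
After 2 (insert_after(28)): list=[3, 28, 87, 8, 6, 5, 1, 9] cursor@3
After 3 (next): list=[3, 28, 87, 8, 6, 5, 1, 9] cursor@28
After 4 (insert_before(31)): list=[3, 31, 28, 87, 8, 6, 5, 1, 9] cursor@28
After 5 (delete_current): list=[3, 31, 87, 8, 6, 5, 1, 9] cursor@87
After 6 (delete_current): list=[3, 31, 8, 6, 5, 1, 9] cursor@8
After 7 (delete_current): list=[3, 31, 6, 5, 1, 9] cursor@6
After 8 (insert_before(36)): list=[3, 31, 36, 6, 5, 1, 9] cursor@6
After 9 (delete_current): list=[3, 31, 36, 5, 1, 9] cursor@5
After 10 (insert_after(44)): list=[3, 31, 36, 5, 44, 1, 9] cursor@5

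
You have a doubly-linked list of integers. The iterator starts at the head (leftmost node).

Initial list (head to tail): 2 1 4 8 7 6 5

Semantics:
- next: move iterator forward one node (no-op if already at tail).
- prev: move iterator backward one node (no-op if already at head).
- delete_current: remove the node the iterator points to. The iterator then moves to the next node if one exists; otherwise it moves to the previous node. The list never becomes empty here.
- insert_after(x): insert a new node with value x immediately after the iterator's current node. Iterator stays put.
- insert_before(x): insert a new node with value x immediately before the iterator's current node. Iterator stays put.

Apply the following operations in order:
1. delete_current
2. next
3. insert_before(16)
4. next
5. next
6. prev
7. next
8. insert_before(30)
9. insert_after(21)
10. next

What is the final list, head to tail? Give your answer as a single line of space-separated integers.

Answer: 1 16 4 8 30 7 21 6 5

Derivation:
After 1 (delete_current): list=[1, 4, 8, 7, 6, 5] cursor@1
After 2 (next): list=[1, 4, 8, 7, 6, 5] cursor@4
After 3 (insert_before(16)): list=[1, 16, 4, 8, 7, 6, 5] cursor@4
After 4 (next): list=[1, 16, 4, 8, 7, 6, 5] cursor@8
After 5 (next): list=[1, 16, 4, 8, 7, 6, 5] cursor@7
After 6 (prev): list=[1, 16, 4, 8, 7, 6, 5] cursor@8
After 7 (next): list=[1, 16, 4, 8, 7, 6, 5] cursor@7
After 8 (insert_before(30)): list=[1, 16, 4, 8, 30, 7, 6, 5] cursor@7
After 9 (insert_after(21)): list=[1, 16, 4, 8, 30, 7, 21, 6, 5] cursor@7
After 10 (next): list=[1, 16, 4, 8, 30, 7, 21, 6, 5] cursor@21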